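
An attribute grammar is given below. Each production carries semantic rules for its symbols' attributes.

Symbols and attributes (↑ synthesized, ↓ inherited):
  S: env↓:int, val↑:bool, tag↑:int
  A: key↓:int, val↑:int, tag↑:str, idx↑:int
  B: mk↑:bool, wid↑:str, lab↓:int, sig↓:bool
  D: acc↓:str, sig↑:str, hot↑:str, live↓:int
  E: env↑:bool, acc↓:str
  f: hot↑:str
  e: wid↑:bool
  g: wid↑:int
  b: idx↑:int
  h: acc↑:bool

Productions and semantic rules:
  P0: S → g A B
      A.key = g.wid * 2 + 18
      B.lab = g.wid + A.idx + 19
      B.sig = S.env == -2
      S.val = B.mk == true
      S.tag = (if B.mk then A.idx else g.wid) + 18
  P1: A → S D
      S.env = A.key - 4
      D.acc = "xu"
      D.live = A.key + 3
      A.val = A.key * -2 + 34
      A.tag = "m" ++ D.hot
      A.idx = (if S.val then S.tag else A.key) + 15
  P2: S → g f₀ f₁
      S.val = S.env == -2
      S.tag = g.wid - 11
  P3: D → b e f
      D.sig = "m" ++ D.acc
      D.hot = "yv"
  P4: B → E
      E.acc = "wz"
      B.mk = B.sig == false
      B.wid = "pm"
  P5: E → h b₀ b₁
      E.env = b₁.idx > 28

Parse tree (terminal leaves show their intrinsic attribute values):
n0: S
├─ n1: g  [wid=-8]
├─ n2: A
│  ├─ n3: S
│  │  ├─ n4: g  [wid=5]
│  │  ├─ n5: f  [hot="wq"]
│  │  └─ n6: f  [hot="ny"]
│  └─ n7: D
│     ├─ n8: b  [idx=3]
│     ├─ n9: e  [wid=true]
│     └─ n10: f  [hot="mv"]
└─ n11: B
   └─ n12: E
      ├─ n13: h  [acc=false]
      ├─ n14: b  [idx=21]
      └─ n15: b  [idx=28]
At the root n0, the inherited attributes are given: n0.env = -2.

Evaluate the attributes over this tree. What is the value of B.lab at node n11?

1. n0.env = -2  [given at root]
2. n1.wid = -8  [terminal]
3. n2.key = 2  [g.wid * 2 + 18]
4. n3.env = -2  [A.key - 4]
5. n4.wid = 5  [terminal]
6. n5.hot = "wq"  [terminal]
7. n6.hot = "ny"  [terminal]
8. n3.val = true  [S.env == -2]
9. n3.tag = -6  [g.wid - 11]
10. n7.acc = "xu"  ["xu"]
11. n7.live = 5  [A.key + 3]
12. n8.idx = 3  [terminal]
13. n9.wid = true  [terminal]
14. n10.hot = "mv"  [terminal]
15. n7.sig = "mxu"  ["m" ++ D.acc]
16. n7.hot = "yv"  ["yv"]
17. n2.val = 30  [A.key * -2 + 34]
18. n2.tag = "myv"  ["m" ++ D.hot]
19. n2.idx = 9  [(if S.val then S.tag else A.key) + 15]
20. n11.lab = 20  [g.wid + A.idx + 19]
21. n11.sig = true  [S.env == -2]
22. n12.acc = "wz"  ["wz"]
23. n13.acc = false  [terminal]
24. n14.idx = 21  [terminal]
25. n15.idx = 28  [terminal]
26. n12.env = false  [b₁.idx > 28]
27. n11.mk = false  [B.sig == false]
28. n11.wid = "pm"  ["pm"]
29. n0.val = false  [B.mk == true]
30. n0.tag = 10  [(if B.mk then A.idx else g.wid) + 18]

20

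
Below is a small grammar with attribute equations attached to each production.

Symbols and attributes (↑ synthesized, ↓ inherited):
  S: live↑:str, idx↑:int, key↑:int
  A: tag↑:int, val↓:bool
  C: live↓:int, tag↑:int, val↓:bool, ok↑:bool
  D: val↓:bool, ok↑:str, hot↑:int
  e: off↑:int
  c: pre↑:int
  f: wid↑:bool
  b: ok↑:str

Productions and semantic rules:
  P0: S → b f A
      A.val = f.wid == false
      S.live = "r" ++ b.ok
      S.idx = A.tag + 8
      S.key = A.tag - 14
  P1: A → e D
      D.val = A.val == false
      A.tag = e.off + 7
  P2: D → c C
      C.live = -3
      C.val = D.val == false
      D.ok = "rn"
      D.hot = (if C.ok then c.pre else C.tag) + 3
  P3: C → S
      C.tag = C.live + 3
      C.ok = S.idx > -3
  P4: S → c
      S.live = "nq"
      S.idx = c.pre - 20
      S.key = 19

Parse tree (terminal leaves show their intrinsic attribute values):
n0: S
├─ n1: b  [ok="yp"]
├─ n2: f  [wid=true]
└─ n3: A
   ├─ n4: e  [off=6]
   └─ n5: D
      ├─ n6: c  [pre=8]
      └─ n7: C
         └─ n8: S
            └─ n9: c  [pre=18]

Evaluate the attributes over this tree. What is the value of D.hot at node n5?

1. n1.ok = "yp"  [terminal]
2. n2.wid = true  [terminal]
3. n3.val = false  [f.wid == false]
4. n4.off = 6  [terminal]
5. n5.val = true  [A.val == false]
6. n6.pre = 8  [terminal]
7. n7.live = -3  [-3]
8. n7.val = false  [D.val == false]
9. n9.pre = 18  [terminal]
10. n8.live = "nq"  ["nq"]
11. n8.idx = -2  [c.pre - 20]
12. n8.key = 19  [19]
13. n7.tag = 0  [C.live + 3]
14. n7.ok = true  [S.idx > -3]
15. n5.ok = "rn"  ["rn"]
16. n5.hot = 11  [(if C.ok then c.pre else C.tag) + 3]
17. n3.tag = 13  [e.off + 7]
18. n0.live = "ryp"  ["r" ++ b.ok]
19. n0.idx = 21  [A.tag + 8]
20. n0.key = -1  [A.tag - 14]

11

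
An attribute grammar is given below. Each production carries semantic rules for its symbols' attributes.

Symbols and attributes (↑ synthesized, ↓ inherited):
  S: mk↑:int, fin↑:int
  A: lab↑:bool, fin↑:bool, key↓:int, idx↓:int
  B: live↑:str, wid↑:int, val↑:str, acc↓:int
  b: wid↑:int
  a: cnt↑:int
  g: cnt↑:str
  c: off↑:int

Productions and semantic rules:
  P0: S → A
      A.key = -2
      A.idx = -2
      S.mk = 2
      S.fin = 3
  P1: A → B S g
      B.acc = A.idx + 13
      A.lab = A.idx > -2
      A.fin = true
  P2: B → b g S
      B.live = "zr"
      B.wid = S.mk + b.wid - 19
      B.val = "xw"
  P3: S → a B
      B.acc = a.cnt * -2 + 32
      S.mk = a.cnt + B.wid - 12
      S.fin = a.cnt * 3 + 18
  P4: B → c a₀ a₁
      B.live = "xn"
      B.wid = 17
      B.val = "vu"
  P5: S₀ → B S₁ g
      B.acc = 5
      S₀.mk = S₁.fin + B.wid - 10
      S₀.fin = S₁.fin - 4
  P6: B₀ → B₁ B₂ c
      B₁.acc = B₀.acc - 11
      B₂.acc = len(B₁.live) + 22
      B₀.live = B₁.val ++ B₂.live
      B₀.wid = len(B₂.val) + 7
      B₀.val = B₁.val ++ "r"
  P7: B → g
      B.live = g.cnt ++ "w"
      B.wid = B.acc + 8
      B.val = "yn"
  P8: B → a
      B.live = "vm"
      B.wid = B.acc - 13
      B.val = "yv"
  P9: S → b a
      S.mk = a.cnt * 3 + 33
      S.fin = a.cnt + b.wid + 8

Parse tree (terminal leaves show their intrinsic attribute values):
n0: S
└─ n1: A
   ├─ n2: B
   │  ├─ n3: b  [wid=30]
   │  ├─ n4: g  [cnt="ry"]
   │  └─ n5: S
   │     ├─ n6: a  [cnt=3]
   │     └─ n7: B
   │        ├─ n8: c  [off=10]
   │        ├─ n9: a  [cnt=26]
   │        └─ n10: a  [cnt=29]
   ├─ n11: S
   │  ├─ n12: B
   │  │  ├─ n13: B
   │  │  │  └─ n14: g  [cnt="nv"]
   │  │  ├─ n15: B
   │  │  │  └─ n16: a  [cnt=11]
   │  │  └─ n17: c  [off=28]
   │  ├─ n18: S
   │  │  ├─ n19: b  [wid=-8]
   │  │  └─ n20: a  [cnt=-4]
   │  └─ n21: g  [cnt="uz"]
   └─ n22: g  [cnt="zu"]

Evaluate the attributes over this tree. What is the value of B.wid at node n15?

12

1. n1.key = -2  [-2]
2. n1.idx = -2  [-2]
3. n2.acc = 11  [A.idx + 13]
4. n3.wid = 30  [terminal]
5. n4.cnt = "ry"  [terminal]
6. n6.cnt = 3  [terminal]
7. n7.acc = 26  [a.cnt * -2 + 32]
8. n8.off = 10  [terminal]
9. n9.cnt = 26  [terminal]
10. n10.cnt = 29  [terminal]
11. n7.live = "xn"  ["xn"]
12. n7.wid = 17  [17]
13. n7.val = "vu"  ["vu"]
14. n5.mk = 8  [a.cnt + B.wid - 12]
15. n5.fin = 27  [a.cnt * 3 + 18]
16. n2.live = "zr"  ["zr"]
17. n2.wid = 19  [S.mk + b.wid - 19]
18. n2.val = "xw"  ["xw"]
19. n12.acc = 5  [5]
20. n13.acc = -6  [B₀.acc - 11]
21. n14.cnt = "nv"  [terminal]
22. n13.live = "nvw"  [g.cnt ++ "w"]
23. n13.wid = 2  [B.acc + 8]
24. n13.val = "yn"  ["yn"]
25. n15.acc = 25  [len(B₁.live) + 22]
26. n16.cnt = 11  [terminal]
27. n15.live = "vm"  ["vm"]
28. n15.wid = 12  [B.acc - 13]
29. n15.val = "yv"  ["yv"]
30. n17.off = 28  [terminal]
31. n12.live = "ynvm"  [B₁.val ++ B₂.live]
32. n12.wid = 9  [len(B₂.val) + 7]
33. n12.val = "ynr"  [B₁.val ++ "r"]
34. n19.wid = -8  [terminal]
35. n20.cnt = -4  [terminal]
36. n18.mk = 21  [a.cnt * 3 + 33]
37. n18.fin = -4  [a.cnt + b.wid + 8]
38. n21.cnt = "uz"  [terminal]
39. n11.mk = -5  [S₁.fin + B.wid - 10]
40. n11.fin = -8  [S₁.fin - 4]
41. n22.cnt = "zu"  [terminal]
42. n1.lab = false  [A.idx > -2]
43. n1.fin = true  [true]
44. n0.mk = 2  [2]
45. n0.fin = 3  [3]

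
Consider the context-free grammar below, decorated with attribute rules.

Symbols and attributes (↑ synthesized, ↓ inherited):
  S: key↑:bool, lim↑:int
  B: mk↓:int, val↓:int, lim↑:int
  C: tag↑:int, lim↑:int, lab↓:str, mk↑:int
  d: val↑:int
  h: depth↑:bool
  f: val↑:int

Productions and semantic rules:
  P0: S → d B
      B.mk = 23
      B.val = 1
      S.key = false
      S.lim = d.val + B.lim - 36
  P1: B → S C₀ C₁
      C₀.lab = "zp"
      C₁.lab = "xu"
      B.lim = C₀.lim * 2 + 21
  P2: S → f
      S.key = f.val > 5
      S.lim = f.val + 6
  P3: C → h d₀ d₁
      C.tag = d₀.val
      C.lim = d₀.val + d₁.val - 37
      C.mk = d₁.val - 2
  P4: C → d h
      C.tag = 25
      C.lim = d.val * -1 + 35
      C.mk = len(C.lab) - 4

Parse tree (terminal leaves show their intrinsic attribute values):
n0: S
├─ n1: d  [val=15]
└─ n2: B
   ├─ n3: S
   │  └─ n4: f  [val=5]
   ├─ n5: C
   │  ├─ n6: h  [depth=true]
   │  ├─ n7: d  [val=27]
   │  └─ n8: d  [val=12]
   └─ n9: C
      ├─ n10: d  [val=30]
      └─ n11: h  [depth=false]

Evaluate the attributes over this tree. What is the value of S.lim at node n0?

4

1. n1.val = 15  [terminal]
2. n2.mk = 23  [23]
3. n2.val = 1  [1]
4. n4.val = 5  [terminal]
5. n3.key = false  [f.val > 5]
6. n3.lim = 11  [f.val + 6]
7. n5.lab = "zp"  ["zp"]
8. n6.depth = true  [terminal]
9. n7.val = 27  [terminal]
10. n8.val = 12  [terminal]
11. n5.tag = 27  [d₀.val]
12. n5.lim = 2  [d₀.val + d₁.val - 37]
13. n5.mk = 10  [d₁.val - 2]
14. n9.lab = "xu"  ["xu"]
15. n10.val = 30  [terminal]
16. n11.depth = false  [terminal]
17. n9.tag = 25  [25]
18. n9.lim = 5  [d.val * -1 + 35]
19. n9.mk = -2  [len(C.lab) - 4]
20. n2.lim = 25  [C₀.lim * 2 + 21]
21. n0.key = false  [false]
22. n0.lim = 4  [d.val + B.lim - 36]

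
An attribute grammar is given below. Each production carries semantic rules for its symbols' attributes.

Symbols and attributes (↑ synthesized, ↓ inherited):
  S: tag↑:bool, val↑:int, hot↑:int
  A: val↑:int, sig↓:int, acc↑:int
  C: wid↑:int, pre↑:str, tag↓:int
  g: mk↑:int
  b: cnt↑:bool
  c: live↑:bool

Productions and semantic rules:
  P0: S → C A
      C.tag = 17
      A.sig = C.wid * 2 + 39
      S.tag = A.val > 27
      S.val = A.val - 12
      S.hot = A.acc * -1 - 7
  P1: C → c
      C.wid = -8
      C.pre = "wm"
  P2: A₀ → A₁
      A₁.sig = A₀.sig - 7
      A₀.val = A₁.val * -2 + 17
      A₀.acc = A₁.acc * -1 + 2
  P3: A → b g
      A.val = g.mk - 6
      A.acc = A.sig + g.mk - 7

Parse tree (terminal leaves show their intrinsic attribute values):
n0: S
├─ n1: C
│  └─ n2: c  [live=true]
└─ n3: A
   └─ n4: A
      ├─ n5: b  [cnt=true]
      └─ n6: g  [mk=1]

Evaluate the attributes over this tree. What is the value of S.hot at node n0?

1. n1.tag = 17  [17]
2. n2.live = true  [terminal]
3. n1.wid = -8  [-8]
4. n1.pre = "wm"  ["wm"]
5. n3.sig = 23  [C.wid * 2 + 39]
6. n4.sig = 16  [A₀.sig - 7]
7. n5.cnt = true  [terminal]
8. n6.mk = 1  [terminal]
9. n4.val = -5  [g.mk - 6]
10. n4.acc = 10  [A.sig + g.mk - 7]
11. n3.val = 27  [A₁.val * -2 + 17]
12. n3.acc = -8  [A₁.acc * -1 + 2]
13. n0.tag = false  [A.val > 27]
14. n0.val = 15  [A.val - 12]
15. n0.hot = 1  [A.acc * -1 - 7]

1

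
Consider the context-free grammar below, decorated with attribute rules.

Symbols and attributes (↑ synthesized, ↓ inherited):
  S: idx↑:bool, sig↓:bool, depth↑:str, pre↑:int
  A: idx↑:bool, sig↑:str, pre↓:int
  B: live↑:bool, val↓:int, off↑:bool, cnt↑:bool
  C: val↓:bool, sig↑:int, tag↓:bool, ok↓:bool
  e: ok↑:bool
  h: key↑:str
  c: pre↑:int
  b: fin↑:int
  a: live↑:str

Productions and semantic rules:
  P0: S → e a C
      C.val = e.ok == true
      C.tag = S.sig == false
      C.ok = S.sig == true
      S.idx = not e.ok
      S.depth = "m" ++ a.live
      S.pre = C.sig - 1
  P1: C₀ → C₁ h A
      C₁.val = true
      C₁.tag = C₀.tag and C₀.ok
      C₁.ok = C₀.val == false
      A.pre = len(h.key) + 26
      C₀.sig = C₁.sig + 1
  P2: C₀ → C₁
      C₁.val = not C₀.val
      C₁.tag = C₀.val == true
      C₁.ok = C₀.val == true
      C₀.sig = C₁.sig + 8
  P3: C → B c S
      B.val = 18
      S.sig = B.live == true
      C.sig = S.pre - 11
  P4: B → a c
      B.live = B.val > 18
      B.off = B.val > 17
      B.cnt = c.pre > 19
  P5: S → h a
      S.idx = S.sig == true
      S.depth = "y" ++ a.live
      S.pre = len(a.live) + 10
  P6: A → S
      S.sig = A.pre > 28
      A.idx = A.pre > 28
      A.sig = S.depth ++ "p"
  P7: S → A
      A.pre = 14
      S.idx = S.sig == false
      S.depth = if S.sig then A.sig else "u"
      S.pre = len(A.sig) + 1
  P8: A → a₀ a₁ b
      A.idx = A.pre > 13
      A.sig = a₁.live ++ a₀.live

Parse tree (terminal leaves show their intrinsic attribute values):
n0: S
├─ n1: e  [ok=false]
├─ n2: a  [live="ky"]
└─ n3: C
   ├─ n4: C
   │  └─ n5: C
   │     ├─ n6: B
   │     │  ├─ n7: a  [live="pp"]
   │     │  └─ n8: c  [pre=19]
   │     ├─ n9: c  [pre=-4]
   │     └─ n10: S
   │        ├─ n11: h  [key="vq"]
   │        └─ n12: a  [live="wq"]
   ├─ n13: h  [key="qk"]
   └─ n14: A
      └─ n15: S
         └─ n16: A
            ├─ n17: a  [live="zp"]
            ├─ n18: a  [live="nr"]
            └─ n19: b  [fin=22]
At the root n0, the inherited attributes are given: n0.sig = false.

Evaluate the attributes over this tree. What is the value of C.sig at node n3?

1. n0.sig = false  [given at root]
2. n1.ok = false  [terminal]
3. n2.live = "ky"  [terminal]
4. n3.val = false  [e.ok == true]
5. n3.tag = true  [S.sig == false]
6. n3.ok = false  [S.sig == true]
7. n4.val = true  [true]
8. n4.tag = false  [C₀.tag and C₀.ok]
9. n4.ok = true  [C₀.val == false]
10. n5.val = false  [not C₀.val]
11. n5.tag = true  [C₀.val == true]
12. n5.ok = true  [C₀.val == true]
13. n6.val = 18  [18]
14. n7.live = "pp"  [terminal]
15. n8.pre = 19  [terminal]
16. n6.live = false  [B.val > 18]
17. n6.off = true  [B.val > 17]
18. n6.cnt = false  [c.pre > 19]
19. n9.pre = -4  [terminal]
20. n10.sig = false  [B.live == true]
21. n11.key = "vq"  [terminal]
22. n12.live = "wq"  [terminal]
23. n10.idx = false  [S.sig == true]
24. n10.depth = "ywq"  ["y" ++ a.live]
25. n10.pre = 12  [len(a.live) + 10]
26. n5.sig = 1  [S.pre - 11]
27. n4.sig = 9  [C₁.sig + 8]
28. n13.key = "qk"  [terminal]
29. n14.pre = 28  [len(h.key) + 26]
30. n15.sig = false  [A.pre > 28]
31. n16.pre = 14  [14]
32. n17.live = "zp"  [terminal]
33. n18.live = "nr"  [terminal]
34. n19.fin = 22  [terminal]
35. n16.idx = true  [A.pre > 13]
36. n16.sig = "nrzp"  [a₁.live ++ a₀.live]
37. n15.idx = true  [S.sig == false]
38. n15.depth = "u"  [if S.sig then A.sig else "u"]
39. n15.pre = 5  [len(A.sig) + 1]
40. n14.idx = false  [A.pre > 28]
41. n14.sig = "up"  [S.depth ++ "p"]
42. n3.sig = 10  [C₁.sig + 1]
43. n0.idx = true  [not e.ok]
44. n0.depth = "mky"  ["m" ++ a.live]
45. n0.pre = 9  [C.sig - 1]

10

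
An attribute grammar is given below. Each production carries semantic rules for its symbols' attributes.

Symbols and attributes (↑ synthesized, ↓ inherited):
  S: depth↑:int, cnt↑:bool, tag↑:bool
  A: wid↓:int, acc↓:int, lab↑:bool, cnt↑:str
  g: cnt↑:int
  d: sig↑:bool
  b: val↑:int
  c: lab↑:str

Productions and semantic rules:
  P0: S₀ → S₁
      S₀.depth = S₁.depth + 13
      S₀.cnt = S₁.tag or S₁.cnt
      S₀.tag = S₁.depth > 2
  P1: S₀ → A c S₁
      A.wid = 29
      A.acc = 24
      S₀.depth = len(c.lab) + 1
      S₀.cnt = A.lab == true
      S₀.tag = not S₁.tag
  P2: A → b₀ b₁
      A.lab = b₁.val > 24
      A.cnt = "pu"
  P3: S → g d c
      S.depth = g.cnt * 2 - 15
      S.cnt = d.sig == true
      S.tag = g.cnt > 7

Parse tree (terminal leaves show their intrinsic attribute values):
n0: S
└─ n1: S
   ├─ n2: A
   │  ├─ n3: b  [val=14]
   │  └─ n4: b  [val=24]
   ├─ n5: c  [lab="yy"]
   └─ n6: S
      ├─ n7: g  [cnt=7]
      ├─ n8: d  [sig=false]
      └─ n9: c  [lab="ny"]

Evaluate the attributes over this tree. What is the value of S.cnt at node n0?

1. n2.wid = 29  [29]
2. n2.acc = 24  [24]
3. n3.val = 14  [terminal]
4. n4.val = 24  [terminal]
5. n2.lab = false  [b₁.val > 24]
6. n2.cnt = "pu"  ["pu"]
7. n5.lab = "yy"  [terminal]
8. n7.cnt = 7  [terminal]
9. n8.sig = false  [terminal]
10. n9.lab = "ny"  [terminal]
11. n6.depth = -1  [g.cnt * 2 - 15]
12. n6.cnt = false  [d.sig == true]
13. n6.tag = false  [g.cnt > 7]
14. n1.depth = 3  [len(c.lab) + 1]
15. n1.cnt = false  [A.lab == true]
16. n1.tag = true  [not S₁.tag]
17. n0.depth = 16  [S₁.depth + 13]
18. n0.cnt = true  [S₁.tag or S₁.cnt]
19. n0.tag = true  [S₁.depth > 2]

true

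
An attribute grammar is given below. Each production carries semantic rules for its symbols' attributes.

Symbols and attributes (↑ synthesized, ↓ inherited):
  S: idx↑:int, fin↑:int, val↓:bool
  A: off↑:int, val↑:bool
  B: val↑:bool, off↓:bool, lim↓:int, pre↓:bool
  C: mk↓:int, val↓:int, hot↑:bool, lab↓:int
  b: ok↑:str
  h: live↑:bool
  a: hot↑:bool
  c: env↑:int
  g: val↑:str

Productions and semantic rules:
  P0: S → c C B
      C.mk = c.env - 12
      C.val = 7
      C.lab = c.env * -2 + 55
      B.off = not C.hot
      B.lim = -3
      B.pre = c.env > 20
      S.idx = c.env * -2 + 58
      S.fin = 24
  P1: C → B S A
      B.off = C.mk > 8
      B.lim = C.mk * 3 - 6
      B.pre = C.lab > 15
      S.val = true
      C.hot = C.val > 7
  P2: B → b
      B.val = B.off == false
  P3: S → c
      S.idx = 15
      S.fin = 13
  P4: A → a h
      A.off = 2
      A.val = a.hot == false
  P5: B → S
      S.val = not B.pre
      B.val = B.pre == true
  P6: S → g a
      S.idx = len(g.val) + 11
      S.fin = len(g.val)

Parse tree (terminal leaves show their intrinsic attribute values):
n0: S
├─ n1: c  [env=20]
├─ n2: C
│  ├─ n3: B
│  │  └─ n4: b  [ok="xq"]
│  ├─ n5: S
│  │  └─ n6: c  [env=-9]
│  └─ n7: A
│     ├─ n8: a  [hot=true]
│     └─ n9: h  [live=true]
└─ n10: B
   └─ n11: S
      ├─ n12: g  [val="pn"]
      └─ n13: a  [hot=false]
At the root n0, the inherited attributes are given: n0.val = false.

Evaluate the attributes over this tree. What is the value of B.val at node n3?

1. n0.val = false  [given at root]
2. n1.env = 20  [terminal]
3. n2.mk = 8  [c.env - 12]
4. n2.val = 7  [7]
5. n2.lab = 15  [c.env * -2 + 55]
6. n3.off = false  [C.mk > 8]
7. n3.lim = 18  [C.mk * 3 - 6]
8. n3.pre = false  [C.lab > 15]
9. n4.ok = "xq"  [terminal]
10. n3.val = true  [B.off == false]
11. n5.val = true  [true]
12. n6.env = -9  [terminal]
13. n5.idx = 15  [15]
14. n5.fin = 13  [13]
15. n8.hot = true  [terminal]
16. n9.live = true  [terminal]
17. n7.off = 2  [2]
18. n7.val = false  [a.hot == false]
19. n2.hot = false  [C.val > 7]
20. n10.off = true  [not C.hot]
21. n10.lim = -3  [-3]
22. n10.pre = false  [c.env > 20]
23. n11.val = true  [not B.pre]
24. n12.val = "pn"  [terminal]
25. n13.hot = false  [terminal]
26. n11.idx = 13  [len(g.val) + 11]
27. n11.fin = 2  [len(g.val)]
28. n10.val = false  [B.pre == true]
29. n0.idx = 18  [c.env * -2 + 58]
30. n0.fin = 24  [24]

true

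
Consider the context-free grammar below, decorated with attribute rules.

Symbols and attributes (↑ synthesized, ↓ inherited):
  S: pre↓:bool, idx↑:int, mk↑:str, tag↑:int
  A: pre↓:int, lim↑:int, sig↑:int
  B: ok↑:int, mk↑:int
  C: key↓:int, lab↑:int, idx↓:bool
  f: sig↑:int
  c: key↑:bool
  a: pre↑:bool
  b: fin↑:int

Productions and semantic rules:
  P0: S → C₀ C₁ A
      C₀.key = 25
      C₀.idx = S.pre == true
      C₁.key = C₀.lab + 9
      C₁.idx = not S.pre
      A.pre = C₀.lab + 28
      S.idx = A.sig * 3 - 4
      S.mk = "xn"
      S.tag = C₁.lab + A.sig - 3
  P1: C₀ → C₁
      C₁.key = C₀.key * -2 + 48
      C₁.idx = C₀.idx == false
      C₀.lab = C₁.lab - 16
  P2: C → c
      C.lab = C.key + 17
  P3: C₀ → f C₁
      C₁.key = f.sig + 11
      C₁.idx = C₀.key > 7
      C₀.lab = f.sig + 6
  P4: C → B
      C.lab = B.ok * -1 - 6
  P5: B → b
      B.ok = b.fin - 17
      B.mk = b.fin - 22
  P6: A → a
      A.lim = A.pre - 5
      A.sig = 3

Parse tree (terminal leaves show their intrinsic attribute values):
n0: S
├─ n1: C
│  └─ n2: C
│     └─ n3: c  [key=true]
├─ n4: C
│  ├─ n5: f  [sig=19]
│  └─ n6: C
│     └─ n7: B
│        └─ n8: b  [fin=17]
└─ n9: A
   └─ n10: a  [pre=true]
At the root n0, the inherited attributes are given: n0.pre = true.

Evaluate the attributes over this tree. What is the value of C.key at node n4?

8

1. n0.pre = true  [given at root]
2. n1.key = 25  [25]
3. n1.idx = true  [S.pre == true]
4. n2.key = -2  [C₀.key * -2 + 48]
5. n2.idx = false  [C₀.idx == false]
6. n3.key = true  [terminal]
7. n2.lab = 15  [C.key + 17]
8. n1.lab = -1  [C₁.lab - 16]
9. n4.key = 8  [C₀.lab + 9]
10. n4.idx = false  [not S.pre]
11. n5.sig = 19  [terminal]
12. n6.key = 30  [f.sig + 11]
13. n6.idx = true  [C₀.key > 7]
14. n8.fin = 17  [terminal]
15. n7.ok = 0  [b.fin - 17]
16. n7.mk = -5  [b.fin - 22]
17. n6.lab = -6  [B.ok * -1 - 6]
18. n4.lab = 25  [f.sig + 6]
19. n9.pre = 27  [C₀.lab + 28]
20. n10.pre = true  [terminal]
21. n9.lim = 22  [A.pre - 5]
22. n9.sig = 3  [3]
23. n0.idx = 5  [A.sig * 3 - 4]
24. n0.mk = "xn"  ["xn"]
25. n0.tag = 25  [C₁.lab + A.sig - 3]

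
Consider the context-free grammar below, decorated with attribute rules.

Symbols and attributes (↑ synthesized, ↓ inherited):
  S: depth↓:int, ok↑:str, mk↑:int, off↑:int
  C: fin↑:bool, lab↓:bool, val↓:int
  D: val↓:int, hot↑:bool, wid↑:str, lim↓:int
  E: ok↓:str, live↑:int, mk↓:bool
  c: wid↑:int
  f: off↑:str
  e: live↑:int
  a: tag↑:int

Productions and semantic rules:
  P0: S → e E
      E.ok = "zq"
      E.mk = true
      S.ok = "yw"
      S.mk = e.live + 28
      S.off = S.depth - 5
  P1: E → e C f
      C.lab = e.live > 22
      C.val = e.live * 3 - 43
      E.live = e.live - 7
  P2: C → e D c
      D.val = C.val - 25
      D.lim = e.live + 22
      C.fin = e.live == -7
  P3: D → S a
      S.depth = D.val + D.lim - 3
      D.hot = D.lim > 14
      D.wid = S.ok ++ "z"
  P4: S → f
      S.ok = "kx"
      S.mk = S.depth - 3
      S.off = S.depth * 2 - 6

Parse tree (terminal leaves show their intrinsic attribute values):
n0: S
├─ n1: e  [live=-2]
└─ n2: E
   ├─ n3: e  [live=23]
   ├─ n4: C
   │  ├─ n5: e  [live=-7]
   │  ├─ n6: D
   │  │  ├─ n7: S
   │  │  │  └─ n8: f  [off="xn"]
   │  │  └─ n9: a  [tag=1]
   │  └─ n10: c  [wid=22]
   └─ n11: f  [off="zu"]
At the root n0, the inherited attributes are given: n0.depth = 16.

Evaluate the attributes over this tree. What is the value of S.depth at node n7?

1. n0.depth = 16  [given at root]
2. n1.live = -2  [terminal]
3. n2.ok = "zq"  ["zq"]
4. n2.mk = true  [true]
5. n3.live = 23  [terminal]
6. n4.lab = true  [e.live > 22]
7. n4.val = 26  [e.live * 3 - 43]
8. n5.live = -7  [terminal]
9. n6.val = 1  [C.val - 25]
10. n6.lim = 15  [e.live + 22]
11. n7.depth = 13  [D.val + D.lim - 3]
12. n8.off = "xn"  [terminal]
13. n7.ok = "kx"  ["kx"]
14. n7.mk = 10  [S.depth - 3]
15. n7.off = 20  [S.depth * 2 - 6]
16. n9.tag = 1  [terminal]
17. n6.hot = true  [D.lim > 14]
18. n6.wid = "kxz"  [S.ok ++ "z"]
19. n10.wid = 22  [terminal]
20. n4.fin = true  [e.live == -7]
21. n11.off = "zu"  [terminal]
22. n2.live = 16  [e.live - 7]
23. n0.ok = "yw"  ["yw"]
24. n0.mk = 26  [e.live + 28]
25. n0.off = 11  [S.depth - 5]

13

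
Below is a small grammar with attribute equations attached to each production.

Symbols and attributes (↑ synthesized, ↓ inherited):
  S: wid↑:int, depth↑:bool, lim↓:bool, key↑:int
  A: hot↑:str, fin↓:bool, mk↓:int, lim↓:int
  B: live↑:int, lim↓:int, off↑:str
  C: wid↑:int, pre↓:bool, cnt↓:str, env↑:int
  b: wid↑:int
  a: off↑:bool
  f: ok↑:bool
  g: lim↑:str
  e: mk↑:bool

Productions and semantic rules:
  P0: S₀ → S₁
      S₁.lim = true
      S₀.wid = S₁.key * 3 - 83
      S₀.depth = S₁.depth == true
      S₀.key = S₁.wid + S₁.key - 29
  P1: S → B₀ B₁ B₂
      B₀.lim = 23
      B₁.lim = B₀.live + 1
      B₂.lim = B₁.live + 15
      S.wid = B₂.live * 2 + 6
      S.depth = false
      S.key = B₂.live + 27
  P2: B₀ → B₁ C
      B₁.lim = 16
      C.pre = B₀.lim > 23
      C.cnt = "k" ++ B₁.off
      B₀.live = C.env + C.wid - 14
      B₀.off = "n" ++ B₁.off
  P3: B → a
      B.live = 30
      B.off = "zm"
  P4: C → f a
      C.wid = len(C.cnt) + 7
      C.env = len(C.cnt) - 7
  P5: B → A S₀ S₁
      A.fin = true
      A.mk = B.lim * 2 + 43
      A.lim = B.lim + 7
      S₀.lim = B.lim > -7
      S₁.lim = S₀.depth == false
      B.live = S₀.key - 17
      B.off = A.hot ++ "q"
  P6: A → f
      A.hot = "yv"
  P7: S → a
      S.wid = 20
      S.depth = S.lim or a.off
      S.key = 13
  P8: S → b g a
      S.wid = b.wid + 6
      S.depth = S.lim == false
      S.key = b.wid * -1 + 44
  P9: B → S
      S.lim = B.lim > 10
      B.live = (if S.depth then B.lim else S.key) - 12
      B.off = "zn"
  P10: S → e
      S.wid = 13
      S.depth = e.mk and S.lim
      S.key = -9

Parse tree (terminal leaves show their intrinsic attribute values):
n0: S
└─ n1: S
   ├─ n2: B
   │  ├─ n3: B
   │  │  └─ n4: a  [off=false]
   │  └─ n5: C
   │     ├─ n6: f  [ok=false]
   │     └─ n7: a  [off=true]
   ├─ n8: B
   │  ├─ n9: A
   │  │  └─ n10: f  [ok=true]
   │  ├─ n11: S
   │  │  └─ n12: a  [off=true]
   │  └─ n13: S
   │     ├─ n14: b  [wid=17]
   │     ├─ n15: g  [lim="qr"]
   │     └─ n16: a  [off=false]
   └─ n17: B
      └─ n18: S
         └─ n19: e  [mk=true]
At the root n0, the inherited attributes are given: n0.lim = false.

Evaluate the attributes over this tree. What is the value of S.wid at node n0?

-5

1. n0.lim = false  [given at root]
2. n1.lim = true  [true]
3. n2.lim = 23  [23]
4. n3.lim = 16  [16]
5. n4.off = false  [terminal]
6. n3.live = 30  [30]
7. n3.off = "zm"  ["zm"]
8. n5.pre = false  [B₀.lim > 23]
9. n5.cnt = "kzm"  ["k" ++ B₁.off]
10. n6.ok = false  [terminal]
11. n7.off = true  [terminal]
12. n5.wid = 10  [len(C.cnt) + 7]
13. n5.env = -4  [len(C.cnt) - 7]
14. n2.live = -8  [C.env + C.wid - 14]
15. n2.off = "nzm"  ["n" ++ B₁.off]
16. n8.lim = -7  [B₀.live + 1]
17. n9.fin = true  [true]
18. n9.mk = 29  [B.lim * 2 + 43]
19. n9.lim = 0  [B.lim + 7]
20. n10.ok = true  [terminal]
21. n9.hot = "yv"  ["yv"]
22. n11.lim = false  [B.lim > -7]
23. n12.off = true  [terminal]
24. n11.wid = 20  [20]
25. n11.depth = true  [S.lim or a.off]
26. n11.key = 13  [13]
27. n13.lim = false  [S₀.depth == false]
28. n14.wid = 17  [terminal]
29. n15.lim = "qr"  [terminal]
30. n16.off = false  [terminal]
31. n13.wid = 23  [b.wid + 6]
32. n13.depth = true  [S.lim == false]
33. n13.key = 27  [b.wid * -1 + 44]
34. n8.live = -4  [S₀.key - 17]
35. n8.off = "yvq"  [A.hot ++ "q"]
36. n17.lim = 11  [B₁.live + 15]
37. n18.lim = true  [B.lim > 10]
38. n19.mk = true  [terminal]
39. n18.wid = 13  [13]
40. n18.depth = true  [e.mk and S.lim]
41. n18.key = -9  [-9]
42. n17.live = -1  [(if S.depth then B.lim else S.key) - 12]
43. n17.off = "zn"  ["zn"]
44. n1.wid = 4  [B₂.live * 2 + 6]
45. n1.depth = false  [false]
46. n1.key = 26  [B₂.live + 27]
47. n0.wid = -5  [S₁.key * 3 - 83]
48. n0.depth = false  [S₁.depth == true]
49. n0.key = 1  [S₁.wid + S₁.key - 29]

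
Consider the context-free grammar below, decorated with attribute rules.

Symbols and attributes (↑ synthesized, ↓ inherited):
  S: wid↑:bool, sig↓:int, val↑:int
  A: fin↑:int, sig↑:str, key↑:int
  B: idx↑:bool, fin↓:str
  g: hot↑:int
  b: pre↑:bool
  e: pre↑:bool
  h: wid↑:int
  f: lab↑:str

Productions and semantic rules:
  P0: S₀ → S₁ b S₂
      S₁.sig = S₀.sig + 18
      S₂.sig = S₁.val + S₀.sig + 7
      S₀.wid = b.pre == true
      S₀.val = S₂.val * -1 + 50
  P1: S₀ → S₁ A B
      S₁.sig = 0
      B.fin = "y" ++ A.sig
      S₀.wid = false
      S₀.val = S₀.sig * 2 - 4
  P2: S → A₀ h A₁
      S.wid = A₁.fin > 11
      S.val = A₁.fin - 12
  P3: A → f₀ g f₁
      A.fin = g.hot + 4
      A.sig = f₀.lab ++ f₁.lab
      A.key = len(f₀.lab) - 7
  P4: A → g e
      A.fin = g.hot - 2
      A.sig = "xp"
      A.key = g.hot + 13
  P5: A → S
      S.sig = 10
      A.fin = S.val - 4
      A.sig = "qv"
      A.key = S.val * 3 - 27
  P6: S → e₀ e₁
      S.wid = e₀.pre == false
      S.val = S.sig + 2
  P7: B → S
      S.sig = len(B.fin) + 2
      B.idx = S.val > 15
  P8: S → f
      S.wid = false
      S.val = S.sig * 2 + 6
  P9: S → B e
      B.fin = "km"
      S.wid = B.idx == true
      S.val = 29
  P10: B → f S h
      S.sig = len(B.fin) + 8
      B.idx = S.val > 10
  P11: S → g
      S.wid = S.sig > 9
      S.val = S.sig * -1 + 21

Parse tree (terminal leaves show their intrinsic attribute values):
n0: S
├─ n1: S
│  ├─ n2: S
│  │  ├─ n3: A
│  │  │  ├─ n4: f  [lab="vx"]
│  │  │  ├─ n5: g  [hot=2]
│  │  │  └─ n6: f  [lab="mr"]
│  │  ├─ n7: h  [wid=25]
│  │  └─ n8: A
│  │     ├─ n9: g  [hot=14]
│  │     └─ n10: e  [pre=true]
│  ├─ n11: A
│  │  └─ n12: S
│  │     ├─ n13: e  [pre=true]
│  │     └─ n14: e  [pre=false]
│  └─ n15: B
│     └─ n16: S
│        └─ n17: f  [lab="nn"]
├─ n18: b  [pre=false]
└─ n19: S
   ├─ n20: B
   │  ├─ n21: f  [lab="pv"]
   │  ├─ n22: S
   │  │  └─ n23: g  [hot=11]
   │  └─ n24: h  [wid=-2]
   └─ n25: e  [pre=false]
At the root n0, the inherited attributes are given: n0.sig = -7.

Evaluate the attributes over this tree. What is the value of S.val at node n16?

16

1. n0.sig = -7  [given at root]
2. n1.sig = 11  [S₀.sig + 18]
3. n2.sig = 0  [0]
4. n4.lab = "vx"  [terminal]
5. n5.hot = 2  [terminal]
6. n6.lab = "mr"  [terminal]
7. n3.fin = 6  [g.hot + 4]
8. n3.sig = "vxmr"  [f₀.lab ++ f₁.lab]
9. n3.key = -5  [len(f₀.lab) - 7]
10. n7.wid = 25  [terminal]
11. n9.hot = 14  [terminal]
12. n10.pre = true  [terminal]
13. n8.fin = 12  [g.hot - 2]
14. n8.sig = "xp"  ["xp"]
15. n8.key = 27  [g.hot + 13]
16. n2.wid = true  [A₁.fin > 11]
17. n2.val = 0  [A₁.fin - 12]
18. n12.sig = 10  [10]
19. n13.pre = true  [terminal]
20. n14.pre = false  [terminal]
21. n12.wid = false  [e₀.pre == false]
22. n12.val = 12  [S.sig + 2]
23. n11.fin = 8  [S.val - 4]
24. n11.sig = "qv"  ["qv"]
25. n11.key = 9  [S.val * 3 - 27]
26. n15.fin = "yqv"  ["y" ++ A.sig]
27. n16.sig = 5  [len(B.fin) + 2]
28. n17.lab = "nn"  [terminal]
29. n16.wid = false  [false]
30. n16.val = 16  [S.sig * 2 + 6]
31. n15.idx = true  [S.val > 15]
32. n1.wid = false  [false]
33. n1.val = 18  [S₀.sig * 2 - 4]
34. n18.pre = false  [terminal]
35. n19.sig = 18  [S₁.val + S₀.sig + 7]
36. n20.fin = "km"  ["km"]
37. n21.lab = "pv"  [terminal]
38. n22.sig = 10  [len(B.fin) + 8]
39. n23.hot = 11  [terminal]
40. n22.wid = true  [S.sig > 9]
41. n22.val = 11  [S.sig * -1 + 21]
42. n24.wid = -2  [terminal]
43. n20.idx = true  [S.val > 10]
44. n25.pre = false  [terminal]
45. n19.wid = true  [B.idx == true]
46. n19.val = 29  [29]
47. n0.wid = false  [b.pre == true]
48. n0.val = 21  [S₂.val * -1 + 50]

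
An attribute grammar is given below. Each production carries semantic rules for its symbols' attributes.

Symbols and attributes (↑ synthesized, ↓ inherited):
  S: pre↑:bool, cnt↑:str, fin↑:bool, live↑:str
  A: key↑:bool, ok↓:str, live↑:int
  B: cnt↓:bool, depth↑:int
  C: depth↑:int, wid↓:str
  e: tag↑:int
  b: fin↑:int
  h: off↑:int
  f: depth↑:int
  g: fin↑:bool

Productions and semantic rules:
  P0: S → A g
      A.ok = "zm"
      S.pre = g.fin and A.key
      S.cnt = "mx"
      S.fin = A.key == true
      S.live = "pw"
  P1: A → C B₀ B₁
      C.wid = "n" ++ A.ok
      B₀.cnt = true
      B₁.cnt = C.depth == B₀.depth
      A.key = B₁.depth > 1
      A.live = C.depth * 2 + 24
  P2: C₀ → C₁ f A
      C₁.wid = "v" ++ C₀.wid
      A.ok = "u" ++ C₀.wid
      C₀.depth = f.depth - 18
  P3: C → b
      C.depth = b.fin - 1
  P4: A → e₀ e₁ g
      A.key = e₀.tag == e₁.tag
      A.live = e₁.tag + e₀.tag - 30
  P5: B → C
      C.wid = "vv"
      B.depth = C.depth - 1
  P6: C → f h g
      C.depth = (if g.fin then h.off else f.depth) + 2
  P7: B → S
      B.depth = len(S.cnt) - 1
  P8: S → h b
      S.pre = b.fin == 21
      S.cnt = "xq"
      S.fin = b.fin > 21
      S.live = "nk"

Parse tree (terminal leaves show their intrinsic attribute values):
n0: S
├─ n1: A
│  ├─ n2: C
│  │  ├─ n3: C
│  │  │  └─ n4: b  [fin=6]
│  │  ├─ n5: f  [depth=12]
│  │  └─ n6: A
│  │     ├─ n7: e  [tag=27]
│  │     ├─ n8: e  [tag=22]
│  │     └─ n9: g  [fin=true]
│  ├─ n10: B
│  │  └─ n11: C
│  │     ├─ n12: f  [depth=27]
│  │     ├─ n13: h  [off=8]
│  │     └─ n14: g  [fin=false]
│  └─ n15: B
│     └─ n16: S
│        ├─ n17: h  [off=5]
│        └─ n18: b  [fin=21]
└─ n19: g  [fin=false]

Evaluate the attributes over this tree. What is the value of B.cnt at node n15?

1. n1.ok = "zm"  ["zm"]
2. n2.wid = "nzm"  ["n" ++ A.ok]
3. n3.wid = "vnzm"  ["v" ++ C₀.wid]
4. n4.fin = 6  [terminal]
5. n3.depth = 5  [b.fin - 1]
6. n5.depth = 12  [terminal]
7. n6.ok = "unzm"  ["u" ++ C₀.wid]
8. n7.tag = 27  [terminal]
9. n8.tag = 22  [terminal]
10. n9.fin = true  [terminal]
11. n6.key = false  [e₀.tag == e₁.tag]
12. n6.live = 19  [e₁.tag + e₀.tag - 30]
13. n2.depth = -6  [f.depth - 18]
14. n10.cnt = true  [true]
15. n11.wid = "vv"  ["vv"]
16. n12.depth = 27  [terminal]
17. n13.off = 8  [terminal]
18. n14.fin = false  [terminal]
19. n11.depth = 29  [(if g.fin then h.off else f.depth) + 2]
20. n10.depth = 28  [C.depth - 1]
21. n15.cnt = false  [C.depth == B₀.depth]
22. n17.off = 5  [terminal]
23. n18.fin = 21  [terminal]
24. n16.pre = true  [b.fin == 21]
25. n16.cnt = "xq"  ["xq"]
26. n16.fin = false  [b.fin > 21]
27. n16.live = "nk"  ["nk"]
28. n15.depth = 1  [len(S.cnt) - 1]
29. n1.key = false  [B₁.depth > 1]
30. n1.live = 12  [C.depth * 2 + 24]
31. n19.fin = false  [terminal]
32. n0.pre = false  [g.fin and A.key]
33. n0.cnt = "mx"  ["mx"]
34. n0.fin = false  [A.key == true]
35. n0.live = "pw"  ["pw"]

false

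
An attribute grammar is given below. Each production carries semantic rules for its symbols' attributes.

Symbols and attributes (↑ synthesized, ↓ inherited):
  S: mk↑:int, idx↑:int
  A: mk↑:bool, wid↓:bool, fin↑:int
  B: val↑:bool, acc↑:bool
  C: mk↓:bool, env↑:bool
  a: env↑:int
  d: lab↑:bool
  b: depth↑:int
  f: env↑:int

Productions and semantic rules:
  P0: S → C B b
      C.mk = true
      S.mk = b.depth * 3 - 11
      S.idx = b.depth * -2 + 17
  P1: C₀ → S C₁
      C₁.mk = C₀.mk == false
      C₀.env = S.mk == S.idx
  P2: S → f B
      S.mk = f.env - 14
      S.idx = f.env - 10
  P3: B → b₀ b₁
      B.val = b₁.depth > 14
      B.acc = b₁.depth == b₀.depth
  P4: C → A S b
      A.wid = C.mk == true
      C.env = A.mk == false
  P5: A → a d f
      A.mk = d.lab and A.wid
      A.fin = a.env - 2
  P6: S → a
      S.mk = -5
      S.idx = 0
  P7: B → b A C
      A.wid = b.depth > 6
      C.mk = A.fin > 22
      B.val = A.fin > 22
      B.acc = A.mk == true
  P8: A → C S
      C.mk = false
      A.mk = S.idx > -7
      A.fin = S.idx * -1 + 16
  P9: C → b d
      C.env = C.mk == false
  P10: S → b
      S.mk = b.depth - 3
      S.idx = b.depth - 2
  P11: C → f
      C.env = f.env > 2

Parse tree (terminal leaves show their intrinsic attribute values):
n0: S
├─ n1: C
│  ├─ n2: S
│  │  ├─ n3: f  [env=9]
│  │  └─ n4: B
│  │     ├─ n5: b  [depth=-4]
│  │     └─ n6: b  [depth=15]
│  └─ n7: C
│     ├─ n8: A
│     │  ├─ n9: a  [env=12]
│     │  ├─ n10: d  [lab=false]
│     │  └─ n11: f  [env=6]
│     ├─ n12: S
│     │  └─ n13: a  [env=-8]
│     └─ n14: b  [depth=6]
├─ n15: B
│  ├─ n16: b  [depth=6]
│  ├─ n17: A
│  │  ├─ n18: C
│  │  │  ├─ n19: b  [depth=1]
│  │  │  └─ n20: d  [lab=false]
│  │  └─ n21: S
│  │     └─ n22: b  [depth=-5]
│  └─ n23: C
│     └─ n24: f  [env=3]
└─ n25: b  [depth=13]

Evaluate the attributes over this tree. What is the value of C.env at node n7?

true

1. n1.mk = true  [true]
2. n3.env = 9  [terminal]
3. n5.depth = -4  [terminal]
4. n6.depth = 15  [terminal]
5. n4.val = true  [b₁.depth > 14]
6. n4.acc = false  [b₁.depth == b₀.depth]
7. n2.mk = -5  [f.env - 14]
8. n2.idx = -1  [f.env - 10]
9. n7.mk = false  [C₀.mk == false]
10. n8.wid = false  [C.mk == true]
11. n9.env = 12  [terminal]
12. n10.lab = false  [terminal]
13. n11.env = 6  [terminal]
14. n8.mk = false  [d.lab and A.wid]
15. n8.fin = 10  [a.env - 2]
16. n13.env = -8  [terminal]
17. n12.mk = -5  [-5]
18. n12.idx = 0  [0]
19. n14.depth = 6  [terminal]
20. n7.env = true  [A.mk == false]
21. n1.env = false  [S.mk == S.idx]
22. n16.depth = 6  [terminal]
23. n17.wid = false  [b.depth > 6]
24. n18.mk = false  [false]
25. n19.depth = 1  [terminal]
26. n20.lab = false  [terminal]
27. n18.env = true  [C.mk == false]
28. n22.depth = -5  [terminal]
29. n21.mk = -8  [b.depth - 3]
30. n21.idx = -7  [b.depth - 2]
31. n17.mk = false  [S.idx > -7]
32. n17.fin = 23  [S.idx * -1 + 16]
33. n23.mk = true  [A.fin > 22]
34. n24.env = 3  [terminal]
35. n23.env = true  [f.env > 2]
36. n15.val = true  [A.fin > 22]
37. n15.acc = false  [A.mk == true]
38. n25.depth = 13  [terminal]
39. n0.mk = 28  [b.depth * 3 - 11]
40. n0.idx = -9  [b.depth * -2 + 17]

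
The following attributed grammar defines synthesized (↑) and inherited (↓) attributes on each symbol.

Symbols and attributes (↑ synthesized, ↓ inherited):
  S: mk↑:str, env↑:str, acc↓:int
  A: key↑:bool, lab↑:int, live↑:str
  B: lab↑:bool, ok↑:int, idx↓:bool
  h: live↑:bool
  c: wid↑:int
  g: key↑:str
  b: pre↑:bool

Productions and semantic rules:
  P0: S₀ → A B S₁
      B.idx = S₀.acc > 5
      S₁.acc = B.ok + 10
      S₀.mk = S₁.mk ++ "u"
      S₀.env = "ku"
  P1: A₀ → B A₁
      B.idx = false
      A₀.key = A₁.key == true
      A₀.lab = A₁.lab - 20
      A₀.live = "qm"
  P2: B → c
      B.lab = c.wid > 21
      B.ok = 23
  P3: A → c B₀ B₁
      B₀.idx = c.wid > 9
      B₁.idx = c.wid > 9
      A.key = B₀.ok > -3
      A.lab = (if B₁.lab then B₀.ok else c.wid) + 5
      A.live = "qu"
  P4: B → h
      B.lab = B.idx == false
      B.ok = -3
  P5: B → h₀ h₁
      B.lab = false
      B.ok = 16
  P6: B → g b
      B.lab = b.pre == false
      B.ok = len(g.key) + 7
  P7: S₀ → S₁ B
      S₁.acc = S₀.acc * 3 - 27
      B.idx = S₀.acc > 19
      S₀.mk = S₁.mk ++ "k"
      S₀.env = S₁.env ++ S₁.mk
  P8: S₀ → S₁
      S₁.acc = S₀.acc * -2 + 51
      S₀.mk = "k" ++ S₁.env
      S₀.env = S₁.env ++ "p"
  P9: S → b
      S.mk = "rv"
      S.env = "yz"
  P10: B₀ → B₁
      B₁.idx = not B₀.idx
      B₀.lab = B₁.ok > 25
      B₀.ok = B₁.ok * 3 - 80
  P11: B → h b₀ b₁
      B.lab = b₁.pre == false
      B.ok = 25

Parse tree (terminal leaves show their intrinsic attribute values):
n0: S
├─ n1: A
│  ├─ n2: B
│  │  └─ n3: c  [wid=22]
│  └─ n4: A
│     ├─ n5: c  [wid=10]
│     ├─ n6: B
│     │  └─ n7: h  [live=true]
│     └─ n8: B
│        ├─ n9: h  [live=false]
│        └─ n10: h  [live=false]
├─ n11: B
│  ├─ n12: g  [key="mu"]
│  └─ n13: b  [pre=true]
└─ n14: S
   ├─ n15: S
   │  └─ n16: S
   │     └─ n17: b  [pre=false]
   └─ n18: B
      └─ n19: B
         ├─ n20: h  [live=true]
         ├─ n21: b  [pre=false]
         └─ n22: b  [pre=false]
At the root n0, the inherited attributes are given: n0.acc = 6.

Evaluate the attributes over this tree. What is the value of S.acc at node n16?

1. n0.acc = 6  [given at root]
2. n2.idx = false  [false]
3. n3.wid = 22  [terminal]
4. n2.lab = true  [c.wid > 21]
5. n2.ok = 23  [23]
6. n5.wid = 10  [terminal]
7. n6.idx = true  [c.wid > 9]
8. n7.live = true  [terminal]
9. n6.lab = false  [B.idx == false]
10. n6.ok = -3  [-3]
11. n8.idx = true  [c.wid > 9]
12. n9.live = false  [terminal]
13. n10.live = false  [terminal]
14. n8.lab = false  [false]
15. n8.ok = 16  [16]
16. n4.key = false  [B₀.ok > -3]
17. n4.lab = 15  [(if B₁.lab then B₀.ok else c.wid) + 5]
18. n4.live = "qu"  ["qu"]
19. n1.key = false  [A₁.key == true]
20. n1.lab = -5  [A₁.lab - 20]
21. n1.live = "qm"  ["qm"]
22. n11.idx = true  [S₀.acc > 5]
23. n12.key = "mu"  [terminal]
24. n13.pre = true  [terminal]
25. n11.lab = false  [b.pre == false]
26. n11.ok = 9  [len(g.key) + 7]
27. n14.acc = 19  [B.ok + 10]
28. n15.acc = 30  [S₀.acc * 3 - 27]
29. n16.acc = -9  [S₀.acc * -2 + 51]
30. n17.pre = false  [terminal]
31. n16.mk = "rv"  ["rv"]
32. n16.env = "yz"  ["yz"]
33. n15.mk = "kyz"  ["k" ++ S₁.env]
34. n15.env = "yzp"  [S₁.env ++ "p"]
35. n18.idx = false  [S₀.acc > 19]
36. n19.idx = true  [not B₀.idx]
37. n20.live = true  [terminal]
38. n21.pre = false  [terminal]
39. n22.pre = false  [terminal]
40. n19.lab = true  [b₁.pre == false]
41. n19.ok = 25  [25]
42. n18.lab = false  [B₁.ok > 25]
43. n18.ok = -5  [B₁.ok * 3 - 80]
44. n14.mk = "kyzk"  [S₁.mk ++ "k"]
45. n14.env = "yzpkyz"  [S₁.env ++ S₁.mk]
46. n0.mk = "kyzku"  [S₁.mk ++ "u"]
47. n0.env = "ku"  ["ku"]

-9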